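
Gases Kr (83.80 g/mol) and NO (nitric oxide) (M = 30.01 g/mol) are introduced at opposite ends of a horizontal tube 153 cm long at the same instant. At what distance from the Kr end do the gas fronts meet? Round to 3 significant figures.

57.3 cm

In equal time, each gas travels a distance ∝ its rate ∝ 1/√M, so d_Kr/d_NO = √(M_NO/M_Kr) = √(30.01/83.80) = 0.5984.
With d_Kr + d_NO = 153 cm, d_NO = 153/(1 + 0.5984) = 95.72 cm.
d_Kr = 153 − 95.72 = 57.3 cm.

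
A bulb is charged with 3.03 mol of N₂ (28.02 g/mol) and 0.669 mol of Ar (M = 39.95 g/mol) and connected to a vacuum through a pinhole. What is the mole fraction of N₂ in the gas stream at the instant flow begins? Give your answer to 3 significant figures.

0.844

Each component's effusion rate ∝ (its partial pressure)·(1/√M) ∝ n_i/√M_i.
Mole fraction of N₂ in the effusate = (n_N₂/√M_N₂) / (n_N₂/√M_N₂ + n_Ar/√M_Ar)
= (3.03/√28.02) / (3.03/√28.02 + 0.669/√39.95) = 0.5724/(0.5724 + 0.1058) = 0.844.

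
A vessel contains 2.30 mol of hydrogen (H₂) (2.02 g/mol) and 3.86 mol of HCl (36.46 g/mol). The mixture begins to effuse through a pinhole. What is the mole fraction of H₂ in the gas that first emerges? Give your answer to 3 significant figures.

0.717

Each component's effusion rate ∝ (its partial pressure)·(1/√M) ∝ n_i/√M_i.
So x_H₂ in the escaping gas = (n_H₂/√M_H₂) / Σ(n_i/√M_i)
= (2.30/√2.02) / (2.30/√2.02 + 3.86/√36.46) = 1.618/(1.618 + 0.6393) = 0.717.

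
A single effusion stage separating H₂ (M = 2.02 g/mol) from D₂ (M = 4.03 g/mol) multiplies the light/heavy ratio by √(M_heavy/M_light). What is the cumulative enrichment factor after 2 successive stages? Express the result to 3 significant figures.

Overall factor = α^2 with α = √(4.03/2.02), i.e. (4.03/2.02)^(2/2).
= 1.99505^1 = 2.00.

2.00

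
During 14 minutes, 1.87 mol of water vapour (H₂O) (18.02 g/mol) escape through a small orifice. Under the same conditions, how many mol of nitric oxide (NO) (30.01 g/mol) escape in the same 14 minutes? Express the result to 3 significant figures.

1.45 mol

Since effusion rate ∝ 1/√M, rate_NO/rate_H₂O = √(M_H₂O/M_NO) = √(18.02/30.01) = √0.6005 = 0.7749.
So the amount for NO is 1.87 × 0.7749 = 1.45 mol.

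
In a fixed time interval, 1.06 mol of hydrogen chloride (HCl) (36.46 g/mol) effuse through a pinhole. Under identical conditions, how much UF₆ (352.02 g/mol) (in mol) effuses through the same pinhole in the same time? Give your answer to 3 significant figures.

0.341 mol

Graham's law gives rate_UF₆/rate_HCl = √(M_HCl/M_UF₆) = √(36.46/352.02) = √0.1036 = 0.3218.
So the amount for UF₆ is 1.06 × 0.3218 = 0.341 mol.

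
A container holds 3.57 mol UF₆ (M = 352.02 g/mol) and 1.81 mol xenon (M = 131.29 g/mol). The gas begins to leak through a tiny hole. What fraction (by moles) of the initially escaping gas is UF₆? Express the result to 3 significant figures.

Each component's effusion rate ∝ (its partial pressure)·(1/√M) ∝ n_i/√M_i.
x_UF₆(eff) = (n_UF₆/√M_UF₆) / (n_UF₆/√M_UF₆ + n_Xe/√M_Xe)
= (3.57/√352.02) / (3.57/√352.02 + 1.81/√131.29) = 0.1903/(0.1903 + 0.1580) = 0.546.

0.546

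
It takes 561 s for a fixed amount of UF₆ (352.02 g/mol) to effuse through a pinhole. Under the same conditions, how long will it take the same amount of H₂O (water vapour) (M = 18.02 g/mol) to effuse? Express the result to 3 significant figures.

Graham's law gives t_H₂O/t_UF₆ = √(M_H₂O/M_UF₆) = √(18.02/352.02) = √0.05119 = 0.2263.
So the time for H₂O is 561 × 0.2263 = 127 s.

127 s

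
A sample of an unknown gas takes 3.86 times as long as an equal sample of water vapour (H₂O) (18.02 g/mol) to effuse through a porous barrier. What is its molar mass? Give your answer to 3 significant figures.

Using Graham's law: t_X/t_H₂O = √(M_X/M_H₂O).
3.86 = √(M_X/18.02)
M_X = 18.02 × 3.86² = 18.02 × 14.90 = 268 g/mol

268 g/mol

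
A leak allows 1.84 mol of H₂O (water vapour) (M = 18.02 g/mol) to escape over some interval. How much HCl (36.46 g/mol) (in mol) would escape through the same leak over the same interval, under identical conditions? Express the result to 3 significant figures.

1.29 mol

By Graham's law, rate_HCl/rate_H₂O = √(M_H₂O/M_HCl) = √(18.02/36.46) = √0.4942 = 0.7030.
So the amount for HCl is 1.84 × 0.7030 = 1.29 mol.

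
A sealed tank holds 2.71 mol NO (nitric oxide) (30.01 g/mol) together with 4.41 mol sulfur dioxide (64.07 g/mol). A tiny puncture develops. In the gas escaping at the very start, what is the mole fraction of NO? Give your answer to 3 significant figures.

Each component's effusion rate ∝ (its partial pressure)·(1/√M) ∝ n_i/√M_i.
So x_NO in the escaping gas = (n_NO/√M_NO) / Σ(n_i/√M_i)
= (2.71/√30.01) / (2.71/√30.01 + 4.41/√64.07) = 0.4947/(0.4947 + 0.5509) = 0.473.

0.473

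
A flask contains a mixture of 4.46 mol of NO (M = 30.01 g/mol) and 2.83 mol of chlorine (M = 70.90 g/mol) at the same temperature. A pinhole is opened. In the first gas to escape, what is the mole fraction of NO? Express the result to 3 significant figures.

Rate_i ∝ x_i/√M_i (Graham's law weighted by mole fraction), so the effusate composition follows n_i/√M_i.
Mole fraction of NO in the effusate = (n_NO/√M_NO) / (n_NO/√M_NO + n_Cl₂/√M_Cl₂)
= (4.46/√30.01) / (4.46/√30.01 + 2.83/√70.90) = 0.8141/(0.8141 + 0.3361) = 0.708.

0.708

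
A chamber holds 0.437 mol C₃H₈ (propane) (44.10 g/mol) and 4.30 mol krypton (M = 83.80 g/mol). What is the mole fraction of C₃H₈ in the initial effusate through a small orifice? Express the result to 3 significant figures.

Each component's effusion rate ∝ (its partial pressure)·(1/√M) ∝ n_i/√M_i.
Mole fraction of C₃H₈ in the effusate = (n_C₃H₈/√M_C₃H₈) / (n_C₃H₈/√M_C₃H₈ + n_Kr/√M_Kr)
= (0.437/√44.10) / (0.437/√44.10 + 4.30/√83.80) = 0.06581/(0.06581 + 0.4697) = 0.123.

0.123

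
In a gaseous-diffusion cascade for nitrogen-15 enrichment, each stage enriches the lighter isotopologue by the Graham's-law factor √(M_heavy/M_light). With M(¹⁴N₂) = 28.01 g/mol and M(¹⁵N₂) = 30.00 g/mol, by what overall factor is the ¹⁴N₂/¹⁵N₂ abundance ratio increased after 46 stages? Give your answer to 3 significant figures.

4.85

The single-stage factor is √(M_heavy/M_light), so 46 stages give [√(30.00/28.01)]^46 = (30.00/28.01)^(46/2).
= 1.07105^23 = 4.85.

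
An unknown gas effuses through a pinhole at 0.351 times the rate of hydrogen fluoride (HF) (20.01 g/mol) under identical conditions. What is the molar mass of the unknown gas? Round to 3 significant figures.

162 g/mol

Graham's law gives rate_X/rate_HF = √(M_HF/M_X).
0.351 = √(20.01/M_X)
M_X = 20.01 / 0.351² = 20.01 / 0.1232 = 162 g/mol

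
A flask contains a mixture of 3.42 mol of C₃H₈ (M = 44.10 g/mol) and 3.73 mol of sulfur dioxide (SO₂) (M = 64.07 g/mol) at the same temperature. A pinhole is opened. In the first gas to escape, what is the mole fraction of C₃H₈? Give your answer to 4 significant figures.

The effusion rate of species i is ∝ p_i/√M_i ∝ n_i/√M_i.
x_C₃H₈(eff) = (n_C₃H₈/√M_C₃H₈) / (n_C₃H₈/√M_C₃H₈ + n_SO₂/√M_SO₂)
= (3.42/√44.10) / (3.42/√44.10 + 3.73/√64.07) = 0.5150/(0.5150 + 0.4660) = 0.5250.

0.5250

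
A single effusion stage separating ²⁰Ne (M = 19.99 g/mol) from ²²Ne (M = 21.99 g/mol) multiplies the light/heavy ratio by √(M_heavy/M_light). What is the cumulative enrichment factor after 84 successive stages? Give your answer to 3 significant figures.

54.9

Overall factor = α^84 with α = √(21.99/19.99), i.e. (21.99/19.99)^(84/2).
= 1.10005^42 = 54.9.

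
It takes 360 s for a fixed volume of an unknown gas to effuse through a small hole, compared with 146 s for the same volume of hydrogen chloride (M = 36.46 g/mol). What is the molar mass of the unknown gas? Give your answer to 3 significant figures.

Graham's law gives t_X/t_HCl = √(M_X/M_HCl).
360/146 = 2.466 = √(M_X/36.46)
M_X = 36.46 × 2.466² = 36.46 × 6.080 = 222 g/mol

222 g/mol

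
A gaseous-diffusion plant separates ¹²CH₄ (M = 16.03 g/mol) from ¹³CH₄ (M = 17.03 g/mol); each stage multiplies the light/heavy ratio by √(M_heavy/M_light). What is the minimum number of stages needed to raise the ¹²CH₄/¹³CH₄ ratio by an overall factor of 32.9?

With α = √(17.03/16.03) per stage, ln α = ½ ln(1.06238) = 0.03026.
Need α^N ≥ 32.9 ⇒ N ≥ ln(32.9) / ln α = 3.493 / 0.03026 = 115.46.
Minimum whole number of stages: N = 116.

116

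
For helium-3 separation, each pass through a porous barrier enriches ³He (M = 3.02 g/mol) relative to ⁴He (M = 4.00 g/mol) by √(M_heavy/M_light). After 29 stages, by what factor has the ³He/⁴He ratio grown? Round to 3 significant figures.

58.9

Overall factor = α^29 with α = √(4.00/3.02), i.e. (4.00/3.02)^(29/2).
= 1.32450^(29/2) = 58.9.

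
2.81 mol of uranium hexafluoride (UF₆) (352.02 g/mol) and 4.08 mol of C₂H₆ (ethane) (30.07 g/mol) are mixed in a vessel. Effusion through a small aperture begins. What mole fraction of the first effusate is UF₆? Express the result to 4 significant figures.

Rate_i ∝ x_i/√M_i (Graham's law weighted by mole fraction), so the effusate composition follows n_i/√M_i.
Mole fraction of UF₆ in the effusate = (n_UF₆/√M_UF₆) / (n_UF₆/√M_UF₆ + n_C₂H₆/√M_C₂H₆)
= (2.81/√352.02) / (2.81/√352.02 + 4.08/√30.07) = 0.1498/(0.1498 + 0.7440) = 0.1676.

0.1676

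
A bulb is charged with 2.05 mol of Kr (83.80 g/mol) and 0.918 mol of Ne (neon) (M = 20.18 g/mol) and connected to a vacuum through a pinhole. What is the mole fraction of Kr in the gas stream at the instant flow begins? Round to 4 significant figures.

The effusion rate of species i is ∝ p_i/√M_i ∝ n_i/√M_i.
x_Kr(eff) = (n_Kr/√M_Kr) / (n_Kr/√M_Kr + n_Ne/√M_Ne)
= (2.05/√83.80) / (2.05/√83.80 + 0.918/√20.18) = 0.2239/(0.2239 + 0.2044) = 0.5229.

0.5229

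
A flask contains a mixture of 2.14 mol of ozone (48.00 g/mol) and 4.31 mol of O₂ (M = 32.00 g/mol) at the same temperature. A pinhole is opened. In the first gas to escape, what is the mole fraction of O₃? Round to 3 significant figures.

0.288

Rate_i ∝ x_i/√M_i (Graham's law weighted by mole fraction), so the effusate composition follows n_i/√M_i.
Mole fraction of O₃ in the effusate = (n_O₃/√M_O₃) / (n_O₃/√M_O₃ + n_O₂/√M_O₂)
= (2.14/√48.00) / (2.14/√48.00 + 4.31/√32.00) = 0.3089/(0.3089 + 0.7619) = 0.288.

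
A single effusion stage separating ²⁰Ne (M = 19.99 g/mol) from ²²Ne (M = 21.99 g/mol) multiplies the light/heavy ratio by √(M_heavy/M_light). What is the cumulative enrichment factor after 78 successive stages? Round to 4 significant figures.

41.22

Overall factor = α^78 with α = √(21.99/19.99), i.e. (21.99/19.99)^(78/2).
= 1.10005^39 = 41.22.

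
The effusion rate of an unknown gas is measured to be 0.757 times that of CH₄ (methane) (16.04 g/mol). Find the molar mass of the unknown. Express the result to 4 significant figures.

Since effusion rate ∝ 1/√M, rate_X/rate_CH₄ = √(M_CH₄/M_X).
0.757 = √(16.04/M_X)
M_X = 16.04 / 0.757² = 16.04 / 0.5730 = 27.99 g/mol

27.99 g/mol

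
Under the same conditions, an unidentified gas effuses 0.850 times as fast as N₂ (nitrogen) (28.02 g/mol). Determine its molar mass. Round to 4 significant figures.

38.78 g/mol

From Graham's law, rate_X/rate_N₂ = √(M_N₂/M_X).
0.850 = √(28.02/M_X)
M_X = 28.02 / 0.850² = 28.02 / 0.7225 = 38.78 g/mol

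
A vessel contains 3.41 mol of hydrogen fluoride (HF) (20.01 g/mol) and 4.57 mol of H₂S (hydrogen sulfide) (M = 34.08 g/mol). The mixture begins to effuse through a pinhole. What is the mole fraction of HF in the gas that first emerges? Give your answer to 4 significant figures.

Effusion rate of each component ∝ n_i/√M_i (partial pressure × 1/√M).
So x_HF in the escaping gas = (n_HF/√M_HF) / Σ(n_i/√M_i)
= (3.41/√20.01) / (3.41/√20.01 + 4.57/√34.08) = 0.7623/(0.7623 + 0.7828) = 0.4934.

0.4934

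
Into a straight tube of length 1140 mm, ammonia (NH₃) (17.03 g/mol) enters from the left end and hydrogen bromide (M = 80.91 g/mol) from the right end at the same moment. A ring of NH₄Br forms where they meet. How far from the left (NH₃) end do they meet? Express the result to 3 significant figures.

781 mm

Graham's law gives d_NH₃/d_HBr = rate_NH₃/rate_HBr = √(M_HBr/M_NH₃) = √(80.91/17.03) = 2.180.
With d_NH₃ + d_HBr = 1140 mm, d_HBr = 1140/(1 + 2.180) = 358.5 mm.
d_NH₃ = 1140 − 358.5 = 781 mm.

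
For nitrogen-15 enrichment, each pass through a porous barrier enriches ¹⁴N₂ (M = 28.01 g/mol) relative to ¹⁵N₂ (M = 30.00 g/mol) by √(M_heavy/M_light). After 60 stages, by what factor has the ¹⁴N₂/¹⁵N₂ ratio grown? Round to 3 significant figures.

After 60 stages the ratio has grown by (√(30.00/28.01))^60 = (30.00/28.01)^(60/2).
= 1.07105^30 = 7.84.

7.84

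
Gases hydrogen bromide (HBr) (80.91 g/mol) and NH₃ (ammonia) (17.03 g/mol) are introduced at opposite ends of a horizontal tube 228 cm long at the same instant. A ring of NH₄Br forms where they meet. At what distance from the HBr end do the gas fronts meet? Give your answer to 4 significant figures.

The fronts meet when d_HBr + d_NH₃ = L with d_HBr/d_NH₃ = √(M_NH₃/M_HBr) (Graham's law). Here √(M_NH₃/M_HBr) = √(17.03/80.91) = 0.4588.
With d_HBr + d_NH₃ = 228 cm, d_NH₃ = 228/(1 + 0.4588) = 156.3 cm.
d_HBr = 228 − 156.3 = 71.71 cm.

71.71 cm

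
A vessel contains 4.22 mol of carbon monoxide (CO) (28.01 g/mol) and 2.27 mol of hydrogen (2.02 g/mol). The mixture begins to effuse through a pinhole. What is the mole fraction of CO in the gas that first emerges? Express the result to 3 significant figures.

0.333

Effusion rate of each component ∝ n_i/√M_i (partial pressure × 1/√M).
x_CO(eff) = (n_CO/√M_CO) / (n_CO/√M_CO + n_H₂/√M_H₂)
= (4.22/√28.01) / (4.22/√28.01 + 2.27/√2.02) = 0.7974/(0.7974 + 1.597) = 0.333.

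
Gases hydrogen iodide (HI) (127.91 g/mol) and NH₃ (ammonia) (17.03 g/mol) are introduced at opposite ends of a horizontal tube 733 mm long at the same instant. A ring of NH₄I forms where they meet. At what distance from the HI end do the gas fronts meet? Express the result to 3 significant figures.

Graham's law gives d_HI/d_NH₃ = rate_HI/rate_NH₃ = √(M_NH₃/M_HI) = √(17.03/127.91) = 0.3649.
With d_HI + d_NH₃ = 733 mm, d_NH₃ = 733/(1 + 0.3649) = 537.0 mm.
d_HI = 733 − 537.0 = 196 mm.

196 mm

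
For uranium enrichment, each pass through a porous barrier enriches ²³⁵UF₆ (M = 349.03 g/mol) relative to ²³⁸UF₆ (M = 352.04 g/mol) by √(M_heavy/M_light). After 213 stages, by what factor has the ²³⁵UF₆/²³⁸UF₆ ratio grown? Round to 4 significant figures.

The single-stage factor is √(M_heavy/M_light), so 213 stages give [√(352.04/349.03)]^213 = (352.04/349.03)^(213/2).
= 1.00862^(213/2) = 2.496.

2.496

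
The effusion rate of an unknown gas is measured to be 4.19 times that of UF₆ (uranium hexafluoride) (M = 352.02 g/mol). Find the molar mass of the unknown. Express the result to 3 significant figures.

20.1 g/mol

Since effusion rate ∝ 1/√M, rate_X/rate_UF₆ = √(M_UF₆/M_X).
4.19 = √(352.02/M_X)
M_X = 352.02 / 4.19² = 352.02 / 17.56 = 20.1 g/mol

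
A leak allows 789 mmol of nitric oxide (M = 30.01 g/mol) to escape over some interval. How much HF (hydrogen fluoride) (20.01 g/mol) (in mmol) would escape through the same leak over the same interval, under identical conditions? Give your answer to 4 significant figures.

966.2 mmol

Using Graham's law: rate_HF/rate_NO = √(M_NO/M_HF) = √(30.01/20.01) = √1.500 = 1.225.
So the amount for HF is 789 × 1.225 = 966.2 mmol.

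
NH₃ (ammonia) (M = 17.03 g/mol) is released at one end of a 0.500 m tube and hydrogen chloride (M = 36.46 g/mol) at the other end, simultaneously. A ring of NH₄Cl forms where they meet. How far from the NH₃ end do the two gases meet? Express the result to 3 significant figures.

Graham's law gives d_NH₃/d_HCl = rate_NH₃/rate_HCl = √(M_HCl/M_NH₃) = √(36.46/17.03) = 1.463.
With d_NH₃ + d_HCl = 0.500 m, d_HCl = 0.500/(1 + 1.463) = 0.2030 m.
d_NH₃ = 0.500 − 0.2030 = 0.297 m.

0.297 m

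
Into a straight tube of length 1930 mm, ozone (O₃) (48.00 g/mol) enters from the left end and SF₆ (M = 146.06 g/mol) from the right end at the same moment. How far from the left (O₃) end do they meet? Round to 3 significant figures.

Distances travelled in equal time are proportional to diffusion rates, so d_O₃/d_SF₆ = √(M_SF₆/M_O₃) = √(146.06/48.00) = 1.744.
With d_O₃ + d_SF₆ = 1930 mm, d_SF₆ = 1930/(1 + 1.744) = 703.3 mm.
d_O₃ = 1930 − 703.3 = 1230 mm.

1230 mm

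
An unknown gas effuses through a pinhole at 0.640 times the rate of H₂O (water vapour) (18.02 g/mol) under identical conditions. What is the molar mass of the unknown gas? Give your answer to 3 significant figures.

Since effusion rate ∝ 1/√M, rate_X/rate_H₂O = √(M_H₂O/M_X).
0.640 = √(18.02/M_X)
M_X = 18.02 / 0.640² = 18.02 / 0.4096 = 44.0 g/mol

44.0 g/mol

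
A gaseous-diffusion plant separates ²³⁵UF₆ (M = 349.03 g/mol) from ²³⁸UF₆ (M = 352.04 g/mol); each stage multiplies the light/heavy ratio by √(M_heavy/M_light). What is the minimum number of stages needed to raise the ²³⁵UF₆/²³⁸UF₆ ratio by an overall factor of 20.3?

702

Single-stage factor α = √(352.04/349.03), so ln α = ½ ln(1.00862) = 0.004293.
Need α^N ≥ 20.3 ⇒ N ≥ ln(20.3) / ln α = 3.011 / 0.004293 = 701.21.
So at least 702 stages are needed.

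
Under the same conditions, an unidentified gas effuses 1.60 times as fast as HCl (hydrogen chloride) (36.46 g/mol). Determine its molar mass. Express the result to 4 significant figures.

By Graham's law, rate_X/rate_HCl = √(M_HCl/M_X).
1.60 = √(36.46/M_X)
M_X = 36.46 / 1.60² = 36.46 / 2.560 = 14.24 g/mol

14.24 g/mol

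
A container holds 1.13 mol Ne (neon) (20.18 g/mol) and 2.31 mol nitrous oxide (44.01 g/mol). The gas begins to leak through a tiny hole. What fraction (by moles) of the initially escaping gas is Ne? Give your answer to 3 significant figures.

0.419

Each component's effusion rate ∝ (its partial pressure)·(1/√M) ∝ n_i/√M_i.
So x_Ne in the escaping gas = (n_Ne/√M_Ne) / Σ(n_i/√M_i)
= (1.13/√20.18) / (1.13/√20.18 + 2.31/√44.01) = 0.2515/(0.2515 + 0.3482) = 0.419.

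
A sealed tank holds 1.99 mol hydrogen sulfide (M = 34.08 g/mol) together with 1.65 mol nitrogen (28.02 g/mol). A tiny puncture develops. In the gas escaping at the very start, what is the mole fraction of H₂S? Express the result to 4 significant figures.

Rate_i ∝ x_i/√M_i (Graham's law weighted by mole fraction), so the effusate composition follows n_i/√M_i.
x_H₂S(eff) = (n_H₂S/√M_H₂S) / (n_H₂S/√M_H₂S + n_N₂/√M_N₂)
= (1.99/√34.08) / (1.99/√34.08 + 1.65/√28.02) = 0.3409/(0.3409 + 0.3117) = 0.5224.

0.5224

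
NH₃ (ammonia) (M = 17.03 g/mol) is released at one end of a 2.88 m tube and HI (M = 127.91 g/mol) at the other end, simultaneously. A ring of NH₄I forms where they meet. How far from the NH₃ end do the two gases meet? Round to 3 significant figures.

2.11 m

Graham's law gives d_NH₃/d_HI = rate_NH₃/rate_HI = √(M_HI/M_NH₃) = √(127.91/17.03) = 2.741.
With d_NH₃ + d_HI = 2.88 m, d_HI = 2.88/(1 + 2.741) = 0.7699 m.
d_NH₃ = 2.88 − 0.7699 = 2.11 m.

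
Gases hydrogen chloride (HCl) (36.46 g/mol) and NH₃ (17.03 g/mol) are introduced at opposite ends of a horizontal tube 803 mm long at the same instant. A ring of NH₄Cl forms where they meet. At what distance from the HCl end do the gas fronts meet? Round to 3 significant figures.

326 mm

Distances travelled in equal time are proportional to diffusion rates, so d_HCl/d_NH₃ = √(M_NH₃/M_HCl) = √(17.03/36.46) = 0.6834.
With d_HCl + d_NH₃ = 803 mm, d_NH₃ = 803/(1 + 0.6834) = 477.0 mm.
d_HCl = 803 − 477.0 = 326 mm.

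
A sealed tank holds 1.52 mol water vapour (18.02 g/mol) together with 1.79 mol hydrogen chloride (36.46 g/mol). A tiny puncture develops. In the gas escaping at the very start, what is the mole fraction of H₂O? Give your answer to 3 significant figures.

0.547

Each component's effusion rate ∝ (its partial pressure)·(1/√M) ∝ n_i/√M_i.
Mole fraction of H₂O in the effusate = (n_H₂O/√M_H₂O) / (n_H₂O/√M_H₂O + n_HCl/√M_HCl)
= (1.52/√18.02) / (1.52/√18.02 + 1.79/√36.46) = 0.3581/(0.3581 + 0.2964) = 0.547.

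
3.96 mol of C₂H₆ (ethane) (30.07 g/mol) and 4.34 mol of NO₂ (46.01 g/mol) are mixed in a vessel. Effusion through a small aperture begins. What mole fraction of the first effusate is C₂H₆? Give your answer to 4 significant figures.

0.5302

Each component's effusion rate ∝ (its partial pressure)·(1/√M) ∝ n_i/√M_i.
So x_C₂H₆ in the escaping gas = (n_C₂H₆/√M_C₂H₆) / Σ(n_i/√M_i)
= (3.96/√30.07) / (3.96/√30.07 + 4.34/√46.01) = 0.7222/(0.7222 + 0.6398) = 0.5302.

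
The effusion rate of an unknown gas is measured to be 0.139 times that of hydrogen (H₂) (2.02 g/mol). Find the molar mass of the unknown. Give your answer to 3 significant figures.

105 g/mol

Using Graham's law: rate_X/rate_H₂ = √(M_H₂/M_X).
0.139 = √(2.02/M_X)
M_X = 2.02 / 0.139² = 2.02 / 0.01932 = 105 g/mol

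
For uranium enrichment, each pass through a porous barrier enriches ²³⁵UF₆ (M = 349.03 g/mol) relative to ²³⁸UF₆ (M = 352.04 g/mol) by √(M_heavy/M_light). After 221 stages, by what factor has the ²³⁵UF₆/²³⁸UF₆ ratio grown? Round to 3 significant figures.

Overall factor = α^221 with α = √(352.04/349.03), i.e. (352.04/349.03)^(221/2).
= 1.00862^(221/2) = 2.58.

2.58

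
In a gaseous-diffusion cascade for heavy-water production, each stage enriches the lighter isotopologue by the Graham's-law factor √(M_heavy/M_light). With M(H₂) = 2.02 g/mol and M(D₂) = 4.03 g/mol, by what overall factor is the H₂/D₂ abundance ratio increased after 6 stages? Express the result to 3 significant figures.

Overall factor = α^6 with α = √(4.03/2.02), i.e. (4.03/2.02)^(6/2).
= 1.99505^3 = 7.94.

7.94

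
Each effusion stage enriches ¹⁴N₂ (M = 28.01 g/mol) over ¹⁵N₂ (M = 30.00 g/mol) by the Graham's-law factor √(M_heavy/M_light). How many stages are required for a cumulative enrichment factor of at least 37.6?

106

With α = √(30.00/28.01) per stage, ln α = ½ ln(1.07105) = 0.03432.
Need α^N ≥ 37.6 ⇒ N ≥ ln(37.6) / ln α = 3.627 / 0.03432 = 105.69.
Minimum whole number of stages: N = 106.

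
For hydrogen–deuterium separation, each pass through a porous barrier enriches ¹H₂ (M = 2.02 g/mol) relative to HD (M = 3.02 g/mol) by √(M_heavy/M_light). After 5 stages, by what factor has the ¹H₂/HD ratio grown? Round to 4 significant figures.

2.733

The single-stage factor is √(M_heavy/M_light), so 5 stages give [√(3.02/2.02)]^5 = (3.02/2.02)^(5/2).
= 1.49505^(5/2) = 2.733.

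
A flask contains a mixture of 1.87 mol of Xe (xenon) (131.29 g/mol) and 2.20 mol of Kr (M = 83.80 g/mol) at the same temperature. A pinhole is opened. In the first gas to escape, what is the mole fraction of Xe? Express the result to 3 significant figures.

0.404

Effusion rate of each component ∝ n_i/√M_i (partial pressure × 1/√M).
So x_Xe in the escaping gas = (n_Xe/√M_Xe) / Σ(n_i/√M_i)
= (1.87/√131.29) / (1.87/√131.29 + 2.20/√83.80) = 0.1632/(0.1632 + 0.2403) = 0.404.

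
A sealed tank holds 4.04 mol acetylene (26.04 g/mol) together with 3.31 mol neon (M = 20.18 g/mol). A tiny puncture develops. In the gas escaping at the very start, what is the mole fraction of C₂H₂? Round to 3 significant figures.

0.518

Effusion rate of each component ∝ n_i/√M_i (partial pressure × 1/√M).
Mole fraction of C₂H₂ in the effusate = (n_C₂H₂/√M_C₂H₂) / (n_C₂H₂/√M_C₂H₂ + n_Ne/√M_Ne)
= (4.04/√26.04) / (4.04/√26.04 + 3.31/√20.18) = 0.7917/(0.7917 + 0.7368) = 0.518.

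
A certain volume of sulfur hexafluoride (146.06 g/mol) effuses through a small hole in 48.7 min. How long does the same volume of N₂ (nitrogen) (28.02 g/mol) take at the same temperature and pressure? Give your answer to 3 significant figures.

21.3 min

From Graham's law, t_N₂/t_SF₆ = √(M_N₂/M_SF₆) = √(28.02/146.06) = √0.1918 = 0.4380.
So the time for N₂ is 48.7 × 0.4380 = 21.3 min.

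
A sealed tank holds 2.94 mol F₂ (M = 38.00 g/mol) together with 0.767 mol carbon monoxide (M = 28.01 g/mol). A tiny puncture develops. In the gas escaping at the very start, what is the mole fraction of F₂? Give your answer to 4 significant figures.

0.7669

Each component's effusion rate ∝ (its partial pressure)·(1/√M) ∝ n_i/√M_i.
x_F₂(eff) = (n_F₂/√M_F₂) / (n_F₂/√M_F₂ + n_CO/√M_CO)
= (2.94/√38.00) / (2.94/√38.00 + 0.767/√28.01) = 0.4769/(0.4769 + 0.1449) = 0.7669.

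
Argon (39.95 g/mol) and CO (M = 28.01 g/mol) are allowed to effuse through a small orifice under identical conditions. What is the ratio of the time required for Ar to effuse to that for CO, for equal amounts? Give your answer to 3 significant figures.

Using Graham's law: t_Ar/t_CO = √(M_Ar/M_CO) = √(39.95/28.01) = √1.426 = 1.19.

1.19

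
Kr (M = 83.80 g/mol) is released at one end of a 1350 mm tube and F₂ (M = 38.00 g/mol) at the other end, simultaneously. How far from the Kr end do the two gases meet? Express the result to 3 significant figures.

In equal time, each gas travels a distance ∝ its rate ∝ 1/√M, so d_Kr/d_F₂ = √(M_F₂/M_Kr) = √(38.00/83.80) = 0.6734.
With d_Kr + d_F₂ = 1350 mm, d_F₂ = 1350/(1 + 0.6734) = 806.7 mm.
d_Kr = 1350 − 806.7 = 543 mm.

543 mm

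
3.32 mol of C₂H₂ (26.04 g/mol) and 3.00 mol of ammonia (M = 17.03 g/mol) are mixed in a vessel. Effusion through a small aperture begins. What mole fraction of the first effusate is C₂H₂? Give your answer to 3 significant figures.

The effusion rate of species i is ∝ p_i/√M_i ∝ n_i/√M_i.
x_C₂H₂(eff) = (n_C₂H₂/√M_C₂H₂) / (n_C₂H₂/√M_C₂H₂ + n_NH₃/√M_NH₃)
= (3.32/√26.04) / (3.32/√26.04 + 3.00/√17.03) = 0.6506/(0.6506 + 0.7270) = 0.472.

0.472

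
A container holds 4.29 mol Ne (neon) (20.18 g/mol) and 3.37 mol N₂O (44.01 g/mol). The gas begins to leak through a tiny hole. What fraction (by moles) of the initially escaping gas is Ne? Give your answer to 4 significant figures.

0.6528

Rate_i ∝ x_i/√M_i (Graham's law weighted by mole fraction), so the effusate composition follows n_i/√M_i.
x_Ne(eff) = (n_Ne/√M_Ne) / (n_Ne/√M_Ne + n_N₂O/√M_N₂O)
= (4.29/√20.18) / (4.29/√20.18 + 3.37/√44.01) = 0.9550/(0.9550 + 0.5080) = 0.6528.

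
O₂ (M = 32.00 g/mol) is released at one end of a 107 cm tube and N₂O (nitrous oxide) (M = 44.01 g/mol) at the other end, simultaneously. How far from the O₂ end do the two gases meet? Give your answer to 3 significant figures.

The fronts meet when d_O₂ + d_N₂O = L with d_O₂/d_N₂O = √(M_N₂O/M_O₂) (Graham's law). Here √(M_N₂O/M_O₂) = √(44.01/32.00) = 1.173.
With d_O₂ + d_N₂O = 107 cm, d_N₂O = 107/(1 + 1.173) = 49.25 cm.
d_O₂ = 107 − 49.25 = 57.8 cm.

57.8 cm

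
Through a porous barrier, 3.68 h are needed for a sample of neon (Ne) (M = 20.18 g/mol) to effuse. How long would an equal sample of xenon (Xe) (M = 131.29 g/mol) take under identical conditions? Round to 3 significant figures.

From Graham's law, t_Xe/t_Ne = √(M_Xe/M_Ne) = √(131.29/20.18) = √6.506 = 2.551.
So the time for Xe is 3.68 × 2.551 = 9.39 h.

9.39 h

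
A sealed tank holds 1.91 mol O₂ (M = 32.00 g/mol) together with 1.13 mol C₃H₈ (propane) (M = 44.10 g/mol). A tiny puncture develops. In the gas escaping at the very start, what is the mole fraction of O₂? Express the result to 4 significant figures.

Effusion rate of each component ∝ n_i/√M_i (partial pressure × 1/√M).
So x_O₂ in the escaping gas = (n_O₂/√M_O₂) / Σ(n_i/√M_i)
= (1.91/√32.00) / (1.91/√32.00 + 1.13/√44.10) = 0.3376/(0.3376 + 0.1702) = 0.6649.

0.6649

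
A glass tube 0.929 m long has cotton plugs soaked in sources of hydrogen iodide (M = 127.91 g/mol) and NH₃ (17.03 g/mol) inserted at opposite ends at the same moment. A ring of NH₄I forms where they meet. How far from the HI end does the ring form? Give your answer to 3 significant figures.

The fronts meet when d_HI + d_NH₃ = L with d_HI/d_NH₃ = √(M_NH₃/M_HI) (Graham's law). Here √(M_NH₃/M_HI) = √(17.03/127.91) = 0.3649.
With d_HI + d_NH₃ = 0.929 m, d_NH₃ = 0.929/(1 + 0.3649) = 0.6806 m.
d_HI = 0.929 − 0.6806 = 0.248 m.

0.248 m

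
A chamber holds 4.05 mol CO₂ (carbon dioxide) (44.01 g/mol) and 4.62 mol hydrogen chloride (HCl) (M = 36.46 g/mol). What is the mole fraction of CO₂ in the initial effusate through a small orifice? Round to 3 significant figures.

0.444

The effusion rate of species i is ∝ p_i/√M_i ∝ n_i/√M_i.
So x_CO₂ in the escaping gas = (n_CO₂/√M_CO₂) / Σ(n_i/√M_i)
= (4.05/√44.01) / (4.05/√44.01 + 4.62/√36.46) = 0.6105/(0.6105 + 0.7651) = 0.444.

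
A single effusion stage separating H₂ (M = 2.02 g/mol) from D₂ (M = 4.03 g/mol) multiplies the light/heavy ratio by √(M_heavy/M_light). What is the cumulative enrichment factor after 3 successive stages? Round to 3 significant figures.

After 3 stages the ratio has grown by (√(4.03/2.02))^3 = (4.03/2.02)^(3/2).
= 1.99505^(3/2) = 2.82.

2.82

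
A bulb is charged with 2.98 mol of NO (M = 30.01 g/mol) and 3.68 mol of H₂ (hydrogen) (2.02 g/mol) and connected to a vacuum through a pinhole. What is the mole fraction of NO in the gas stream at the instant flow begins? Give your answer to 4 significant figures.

0.1736

Effusion rate of each component ∝ n_i/√M_i (partial pressure × 1/√M).
x_NO(eff) = (n_NO/√M_NO) / (n_NO/√M_NO + n_H₂/√M_H₂)
= (2.98/√30.01) / (2.98/√30.01 + 3.68/√2.02) = 0.5440/(0.5440 + 2.589) = 0.1736.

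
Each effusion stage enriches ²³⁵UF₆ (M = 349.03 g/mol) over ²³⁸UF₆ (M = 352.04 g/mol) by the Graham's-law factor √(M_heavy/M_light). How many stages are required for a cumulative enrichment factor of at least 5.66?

404

Single-stage factor α = √(352.04/349.03), so ln α = ½ ln(1.00862) = 0.004293.
Need α^N ≥ 5.66 ⇒ N ≥ ln(5.66) / ln α = 1.733 / 0.004293 = 403.74.
Minimum whole number of stages: N = 404.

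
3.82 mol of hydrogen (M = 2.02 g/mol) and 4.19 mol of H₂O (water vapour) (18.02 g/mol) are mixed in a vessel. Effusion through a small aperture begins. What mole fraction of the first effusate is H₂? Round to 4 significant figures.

Each component's effusion rate ∝ (its partial pressure)·(1/√M) ∝ n_i/√M_i.
So x_H₂ in the escaping gas = (n_H₂/√M_H₂) / Σ(n_i/√M_i)
= (3.82/√2.02) / (3.82/√2.02 + 4.19/√18.02) = 2.688/(2.688 + 0.9870) = 0.7314.

0.7314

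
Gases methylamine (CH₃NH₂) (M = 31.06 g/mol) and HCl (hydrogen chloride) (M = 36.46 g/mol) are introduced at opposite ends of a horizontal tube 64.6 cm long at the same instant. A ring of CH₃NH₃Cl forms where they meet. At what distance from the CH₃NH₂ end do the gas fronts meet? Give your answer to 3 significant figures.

In equal time, each gas travels a distance ∝ its rate ∝ 1/√M, so d_CH₃NH₂/d_HCl = √(M_HCl/M_CH₃NH₂) = √(36.46/31.06) = 1.083.
With d_CH₃NH₂ + d_HCl = 64.6 cm, d_HCl = 64.6/(1 + 1.083) = 31.01 cm.
d_CH₃NH₂ = 64.6 − 31.01 = 33.6 cm.

33.6 cm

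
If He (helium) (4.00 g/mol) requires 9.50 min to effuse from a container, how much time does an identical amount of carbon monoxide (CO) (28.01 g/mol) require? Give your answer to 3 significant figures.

25.1 min

Using Graham's law: t_CO/t_He = √(M_CO/M_He) = √(28.01/4.00) = √7.003 = 2.646.
So the time for CO is 9.50 × 2.646 = 25.1 min.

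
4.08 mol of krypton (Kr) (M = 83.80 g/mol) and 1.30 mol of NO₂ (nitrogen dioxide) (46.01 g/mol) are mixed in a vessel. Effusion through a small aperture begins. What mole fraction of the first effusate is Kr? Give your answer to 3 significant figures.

0.699

Effusion rate of each component ∝ n_i/√M_i (partial pressure × 1/√M).
Mole fraction of Kr in the effusate = (n_Kr/√M_Kr) / (n_Kr/√M_Kr + n_NO₂/√M_NO₂)
= (4.08/√83.80) / (4.08/√83.80 + 1.30/√46.01) = 0.4457/(0.4457 + 0.1917) = 0.699.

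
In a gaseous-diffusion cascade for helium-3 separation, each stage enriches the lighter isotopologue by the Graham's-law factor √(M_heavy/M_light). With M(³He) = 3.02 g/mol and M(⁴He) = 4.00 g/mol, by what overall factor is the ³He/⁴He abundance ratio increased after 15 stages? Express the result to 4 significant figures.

Each stage multiplies the ratio by α = √(4.00/3.02), so after 15 stages the overall factor is α^15 = (4.00/3.02)^(15/2).
= 1.32450^(15/2) = 8.230.

8.230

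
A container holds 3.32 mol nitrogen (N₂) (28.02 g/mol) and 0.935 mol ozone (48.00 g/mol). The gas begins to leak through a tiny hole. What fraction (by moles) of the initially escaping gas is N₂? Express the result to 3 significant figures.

Effusion rate of each component ∝ n_i/√M_i (partial pressure × 1/√M).
x_N₂(eff) = (n_N₂/√M_N₂) / (n_N₂/√M_N₂ + n_O₃/√M_O₃)
= (3.32/√28.02) / (3.32/√28.02 + 0.935/√48.00) = 0.6272/(0.6272 + 0.1350) = 0.823.

0.823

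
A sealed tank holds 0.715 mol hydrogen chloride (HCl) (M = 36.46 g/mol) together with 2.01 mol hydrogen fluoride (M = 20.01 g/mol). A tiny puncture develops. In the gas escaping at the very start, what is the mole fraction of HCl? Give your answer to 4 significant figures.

0.2086

Effusion rate of each component ∝ n_i/√M_i (partial pressure × 1/√M).
Mole fraction of HCl in the effusate = (n_HCl/√M_HCl) / (n_HCl/√M_HCl + n_HF/√M_HF)
= (0.715/√36.46) / (0.715/√36.46 + 2.01/√20.01) = 0.1184/(0.1184 + 0.4493) = 0.2086.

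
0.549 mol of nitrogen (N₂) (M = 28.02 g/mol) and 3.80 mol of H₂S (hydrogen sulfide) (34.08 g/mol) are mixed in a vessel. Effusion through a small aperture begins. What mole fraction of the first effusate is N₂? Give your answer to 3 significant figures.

0.137

Effusion rate of each component ∝ n_i/√M_i (partial pressure × 1/√M).
x_N₂(eff) = (n_N₂/√M_N₂) / (n_N₂/√M_N₂ + n_H₂S/√M_H₂S)
= (0.549/√28.02) / (0.549/√28.02 + 3.80/√34.08) = 0.1037/(0.1037 + 0.6509) = 0.137.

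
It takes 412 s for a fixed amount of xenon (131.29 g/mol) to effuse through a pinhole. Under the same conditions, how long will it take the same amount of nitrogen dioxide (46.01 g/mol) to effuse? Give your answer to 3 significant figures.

Graham's law gives t_NO₂/t_Xe = √(M_NO₂/M_Xe) = √(46.01/131.29) = √0.3504 = 0.5920.
So the time for NO₂ is 412 × 0.5920 = 244 s.

244 s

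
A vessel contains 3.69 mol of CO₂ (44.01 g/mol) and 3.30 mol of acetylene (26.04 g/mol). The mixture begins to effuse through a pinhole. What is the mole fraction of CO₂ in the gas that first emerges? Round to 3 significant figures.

The effusion rate of species i is ∝ p_i/√M_i ∝ n_i/√M_i.
So x_CO₂ in the escaping gas = (n_CO₂/√M_CO₂) / Σ(n_i/√M_i)
= (3.69/√44.01) / (3.69/√44.01 + 3.30/√26.04) = 0.5562/(0.5562 + 0.6467) = 0.462.

0.462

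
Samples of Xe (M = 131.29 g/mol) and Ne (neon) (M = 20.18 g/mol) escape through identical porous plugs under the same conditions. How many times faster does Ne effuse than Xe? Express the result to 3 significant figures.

Using Graham's law: rate_Ne/rate_Xe = √(M_Xe/M_Ne) = √(131.29/20.18) = √6.506 = 2.55.

2.55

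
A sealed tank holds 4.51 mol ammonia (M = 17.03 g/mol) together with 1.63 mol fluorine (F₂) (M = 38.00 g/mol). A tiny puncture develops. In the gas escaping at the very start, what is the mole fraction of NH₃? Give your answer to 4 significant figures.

Rate_i ∝ x_i/√M_i (Graham's law weighted by mole fraction), so the effusate composition follows n_i/√M_i.
x_NH₃(eff) = (n_NH₃/√M_NH₃) / (n_NH₃/√M_NH₃ + n_F₂/√M_F₂)
= (4.51/√17.03) / (4.51/√17.03 + 1.63/√38.00) = 1.093/(1.093 + 0.2644) = 0.8052.

0.8052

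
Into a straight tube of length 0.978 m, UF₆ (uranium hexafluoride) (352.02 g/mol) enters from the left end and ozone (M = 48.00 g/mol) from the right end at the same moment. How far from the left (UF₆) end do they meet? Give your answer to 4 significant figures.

The fronts meet when d_UF₆ + d_O₃ = L with d_UF₆/d_O₃ = √(M_O₃/M_UF₆) (Graham's law). Here √(M_O₃/M_UF₆) = √(48.00/352.02) = 0.3693.
With d_UF₆ + d_O₃ = 0.978 m, d_O₃ = 0.978/(1 + 0.3693) = 0.7143 m.
d_UF₆ = 0.978 − 0.7143 = 0.2637 m.

0.2637 m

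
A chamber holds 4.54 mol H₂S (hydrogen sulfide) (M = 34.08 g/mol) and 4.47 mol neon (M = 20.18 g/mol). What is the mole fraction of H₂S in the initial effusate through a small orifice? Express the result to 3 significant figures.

0.439

Rate_i ∝ x_i/√M_i (Graham's law weighted by mole fraction), so the effusate composition follows n_i/√M_i.
x_H₂S(eff) = (n_H₂S/√M_H₂S) / (n_H₂S/√M_H₂S + n_Ne/√M_Ne)
= (4.54/√34.08) / (4.54/√34.08 + 4.47/√20.18) = 0.7777/(0.7777 + 0.9951) = 0.439.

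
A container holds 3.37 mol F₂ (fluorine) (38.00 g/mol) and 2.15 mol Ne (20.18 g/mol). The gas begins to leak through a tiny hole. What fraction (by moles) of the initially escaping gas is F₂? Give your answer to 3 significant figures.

Each component's effusion rate ∝ (its partial pressure)·(1/√M) ∝ n_i/√M_i.
So x_F₂ in the escaping gas = (n_F₂/√M_F₂) / Σ(n_i/√M_i)
= (3.37/√38.00) / (3.37/√38.00 + 2.15/√20.18) = 0.5467/(0.5467 + 0.4786) = 0.533.

0.533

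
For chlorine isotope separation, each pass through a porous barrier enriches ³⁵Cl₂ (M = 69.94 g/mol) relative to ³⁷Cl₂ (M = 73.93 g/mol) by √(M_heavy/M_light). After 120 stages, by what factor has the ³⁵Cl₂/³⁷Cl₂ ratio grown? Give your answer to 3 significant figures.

Overall factor = α^120 with α = √(73.93/69.94), i.e. (73.93/69.94)^(120/2).
= 1.05705^60 = 27.9.

27.9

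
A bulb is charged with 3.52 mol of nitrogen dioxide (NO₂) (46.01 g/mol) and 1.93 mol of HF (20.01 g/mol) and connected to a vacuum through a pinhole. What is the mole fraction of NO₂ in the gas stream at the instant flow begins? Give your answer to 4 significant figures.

0.5460

Each component's effusion rate ∝ (its partial pressure)·(1/√M) ∝ n_i/√M_i.
x_NO₂(eff) = (n_NO₂/√M_NO₂) / (n_NO₂/√M_NO₂ + n_HF/√M_HF)
= (3.52/√46.01) / (3.52/√46.01 + 1.93/√20.01) = 0.5189/(0.5189 + 0.4315) = 0.5460.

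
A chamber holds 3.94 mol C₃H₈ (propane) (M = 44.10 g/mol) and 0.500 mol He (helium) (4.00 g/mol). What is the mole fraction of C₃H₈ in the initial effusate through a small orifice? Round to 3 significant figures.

0.704

The effusion rate of species i is ∝ p_i/√M_i ∝ n_i/√M_i.
x_C₃H₈(eff) = (n_C₃H₈/√M_C₃H₈) / (n_C₃H₈/√M_C₃H₈ + n_He/√M_He)
= (3.94/√44.10) / (3.94/√44.10 + 0.500/√4.00) = 0.5933/(0.5933 + 0.2500) = 0.704.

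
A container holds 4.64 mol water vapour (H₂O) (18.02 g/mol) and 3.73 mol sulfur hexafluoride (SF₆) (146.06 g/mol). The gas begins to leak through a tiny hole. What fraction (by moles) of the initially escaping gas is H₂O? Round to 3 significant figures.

Rate_i ∝ x_i/√M_i (Graham's law weighted by mole fraction), so the effusate composition follows n_i/√M_i.
So x_H₂O in the escaping gas = (n_H₂O/√M_H₂O) / Σ(n_i/√M_i)
= (4.64/√18.02) / (4.64/√18.02 + 3.73/√146.06) = 1.093/(1.093 + 0.3086) = 0.780.

0.780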